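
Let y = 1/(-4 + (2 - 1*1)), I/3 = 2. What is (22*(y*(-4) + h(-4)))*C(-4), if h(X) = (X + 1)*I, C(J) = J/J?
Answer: -1100/3 ≈ -366.67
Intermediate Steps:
I = 6 (I = 3*2 = 6)
C(J) = 1
h(X) = 6 + 6*X (h(X) = (X + 1)*6 = (1 + X)*6 = 6 + 6*X)
y = -⅓ (y = 1/(-4 + (2 - 1)) = 1/(-4 + 1) = 1/(-3) = -⅓ ≈ -0.33333)
(22*(y*(-4) + h(-4)))*C(-4) = (22*(-⅓*(-4) + (6 + 6*(-4))))*1 = (22*(4/3 + (6 - 24)))*1 = (22*(4/3 - 18))*1 = (22*(-50/3))*1 = -1100/3*1 = -1100/3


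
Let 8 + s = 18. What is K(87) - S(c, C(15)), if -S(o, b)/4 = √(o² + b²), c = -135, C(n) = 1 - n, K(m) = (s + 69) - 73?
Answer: 6 + 52*√109 ≈ 548.90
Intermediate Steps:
s = 10 (s = -8 + 18 = 10)
K(m) = 6 (K(m) = (10 + 69) - 73 = 79 - 73 = 6)
S(o, b) = -4*√(b² + o²) (S(o, b) = -4*√(o² + b²) = -4*√(b² + o²))
K(87) - S(c, C(15)) = 6 - (-4)*√((1 - 1*15)² + (-135)²) = 6 - (-4)*√((1 - 15)² + 18225) = 6 - (-4)*√((-14)² + 18225) = 6 - (-4)*√(196 + 18225) = 6 - (-4)*√18421 = 6 - (-4)*13*√109 = 6 - (-52)*√109 = 6 + 52*√109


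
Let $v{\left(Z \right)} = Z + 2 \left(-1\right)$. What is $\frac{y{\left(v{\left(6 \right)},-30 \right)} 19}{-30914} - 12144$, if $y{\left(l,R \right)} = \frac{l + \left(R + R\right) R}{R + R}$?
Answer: $- \frac{137348431}{11310} \approx -12144.0$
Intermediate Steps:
$v{\left(Z \right)} = -2 + Z$ ($v{\left(Z \right)} = Z - 2 = -2 + Z$)
$y{\left(l,R \right)} = \frac{l + 2 R^{2}}{2 R}$ ($y{\left(l,R \right)} = \frac{l + 2 R R}{2 R} = \left(l + 2 R^{2}\right) \frac{1}{2 R} = \frac{l + 2 R^{2}}{2 R}$)
$\frac{y{\left(v{\left(6 \right)},-30 \right)} 19}{-30914} - 12144 = \frac{\left(-30 + \frac{-2 + 6}{2 \left(-30\right)}\right) 19}{-30914} - 12144 = \left(-30 + \frac{1}{2} \cdot 4 \left(- \frac{1}{30}\right)\right) 19 \left(- \frac{1}{30914}\right) - 12144 = \left(-30 - \frac{1}{15}\right) 19 \left(- \frac{1}{30914}\right) - 12144 = \left(- \frac{451}{15}\right) 19 \left(- \frac{1}{30914}\right) - 12144 = \left(- \frac{8569}{15}\right) \left(- \frac{1}{30914}\right) - 12144 = \frac{209}{11310} - 12144 = - \frac{137348431}{11310}$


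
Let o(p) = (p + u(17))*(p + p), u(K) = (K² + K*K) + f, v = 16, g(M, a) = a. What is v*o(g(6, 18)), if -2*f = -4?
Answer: 344448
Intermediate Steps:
f = 2 (f = -½*(-4) = 2)
u(K) = 2 + 2*K² (u(K) = (K² + K*K) + 2 = (K² + K²) + 2 = 2*K² + 2 = 2 + 2*K²)
o(p) = 2*p*(580 + p) (o(p) = (p + (2 + 2*17²))*(p + p) = (p + (2 + 2*289))*(2*p) = (p + (2 + 578))*(2*p) = (p + 580)*(2*p) = (580 + p)*(2*p) = 2*p*(580 + p))
v*o(g(6, 18)) = 16*(2*18*(580 + 18)) = 16*(2*18*598) = 16*21528 = 344448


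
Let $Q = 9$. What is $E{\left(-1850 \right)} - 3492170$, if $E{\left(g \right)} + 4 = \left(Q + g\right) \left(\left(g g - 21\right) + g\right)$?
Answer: $-6300870163$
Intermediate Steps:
$E{\left(g \right)} = -4 + \left(9 + g\right) \left(-21 + g + g^{2}\right)$ ($E{\left(g \right)} = -4 + \left(9 + g\right) \left(\left(g g - 21\right) + g\right) = -4 + \left(9 + g\right) \left(\left(g^{2} - 21\right) + g\right) = -4 + \left(9 + g\right) \left(\left(-21 + g^{2}\right) + g\right) = -4 + \left(9 + g\right) \left(-21 + g + g^{2}\right)$)
$E{\left(-1850 \right)} - 3492170 = \left(-193 + \left(-1850\right)^{3} - -22200 + 10 \left(-1850\right)^{2}\right) - 3492170 = \left(-193 - 6331625000 + 22200 + 10 \cdot 3422500\right) - 3492170 = \left(-193 - 6331625000 + 22200 + 34225000\right) - 3492170 = -6297377993 - 3492170 = -6300870163$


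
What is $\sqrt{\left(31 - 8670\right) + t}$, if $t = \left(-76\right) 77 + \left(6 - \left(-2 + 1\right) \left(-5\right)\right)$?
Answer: $3 i \sqrt{1610} \approx 120.37 i$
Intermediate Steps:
$t = -5851$ ($t = -5852 + \left(6 - \left(-1\right) \left(-5\right)\right) = -5852 + \left(6 - 5\right) = -5852 + 1 = -5851$)
$\sqrt{\left(31 - 8670\right) + t} = \sqrt{\left(31 - 8670\right) - 5851} = \sqrt{-8639 - 5851} = \sqrt{-14490} = 3 i \sqrt{1610}$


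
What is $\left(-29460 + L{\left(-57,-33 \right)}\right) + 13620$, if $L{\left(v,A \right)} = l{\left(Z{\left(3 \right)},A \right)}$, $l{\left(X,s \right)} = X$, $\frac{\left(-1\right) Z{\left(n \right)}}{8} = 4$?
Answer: $-15872$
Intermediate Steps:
$Z{\left(n \right)} = -32$ ($Z{\left(n \right)} = \left(-8\right) 4 = -32$)
$L{\left(v,A \right)} = -32$
$\left(-29460 + L{\left(-57,-33 \right)}\right) + 13620 = \left(-29460 - 32\right) + 13620 = -29492 + 13620 = -15872$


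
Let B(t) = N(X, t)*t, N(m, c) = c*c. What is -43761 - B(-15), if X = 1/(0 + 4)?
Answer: -40386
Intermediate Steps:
X = ¼ (X = 1/4 = ¼ ≈ 0.25000)
N(m, c) = c²
B(t) = t³ (B(t) = t²*t = t³)
-43761 - B(-15) = -43761 - 1*(-15)³ = -43761 - 1*(-3375) = -43761 + 3375 = -40386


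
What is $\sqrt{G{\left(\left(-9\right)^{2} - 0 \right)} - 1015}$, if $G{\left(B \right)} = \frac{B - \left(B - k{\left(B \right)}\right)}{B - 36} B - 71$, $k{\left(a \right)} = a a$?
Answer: $\frac{\sqrt{268095}}{5} \approx 103.56$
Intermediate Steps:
$k{\left(a \right)} = a^{2}$
$G{\left(B \right)} = -71 + \frac{B^{3}}{-36 + B}$ ($G{\left(B \right)} = \frac{B + \left(B^{2} - B\right)}{B - 36} B - 71 = \frac{B^{2}}{-36 + B} B - 71 = \frac{B^{3}}{-36 + B} - 71 = -71 + \frac{B^{3}}{-36 + B}$)
$\sqrt{G{\left(\left(-9\right)^{2} - 0 \right)} - 1015} = \sqrt{\frac{2556 + \left(\left(-9\right)^{2} - 0\right)^{3} - 71 \left(\left(-9\right)^{2} - 0\right)}{-36 + \left(\left(-9\right)^{2} - 0\right)} - 1015} = \sqrt{\frac{2556 + \left(81 + 0\right)^{3} - 71 \left(81 + 0\right)}{-36 + \left(81 + 0\right)} - 1015} = \sqrt{\frac{2556 + 81^{3} - 5751}{-36 + 81} - 1015} = \sqrt{\frac{2556 + 531441 - 5751}{45} - 1015} = \sqrt{\frac{1}{45} \cdot 528246 - 1015} = \sqrt{\frac{58694}{5} - 1015} = \sqrt{\frac{53619}{5}} = \frac{\sqrt{268095}}{5}$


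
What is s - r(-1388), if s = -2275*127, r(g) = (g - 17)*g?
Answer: -2239065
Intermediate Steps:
r(g) = g*(-17 + g) (r(g) = (-17 + g)*g = g*(-17 + g))
s = -288925
s - r(-1388) = -288925 - (-1388)*(-17 - 1388) = -288925 - (-1388)*(-1405) = -288925 - 1*1950140 = -288925 - 1950140 = -2239065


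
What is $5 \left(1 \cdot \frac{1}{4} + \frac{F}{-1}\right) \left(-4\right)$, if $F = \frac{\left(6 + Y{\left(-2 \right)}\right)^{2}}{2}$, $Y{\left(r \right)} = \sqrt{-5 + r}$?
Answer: $285 + 120 i \sqrt{7} \approx 285.0 + 317.49 i$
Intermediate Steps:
$F = \frac{\left(6 + i \sqrt{7}\right)^{2}}{2}$ ($F = \frac{\left(6 + \sqrt{-5 - 2}\right)^{2}}{2} = \left(6 + \sqrt{-7}\right)^{2} \cdot \frac{1}{2} = \left(6 + i \sqrt{7}\right)^{2} \cdot \frac{1}{2} = \frac{\left(6 + i \sqrt{7}\right)^{2}}{2} \approx 14.5 + 15.875 i$)
$5 \left(1 \cdot \frac{1}{4} + \frac{F}{-1}\right) \left(-4\right) = 5 \left(1 \cdot \frac{1}{4} + \frac{\frac{1}{2} \left(6 + i \sqrt{7}\right)^{2}}{-1}\right) \left(-4\right) = 5 \left(1 \cdot \frac{1}{4} + \frac{\left(6 + i \sqrt{7}\right)^{2}}{2} \left(-1\right)\right) \left(-4\right) = 5 \left(\frac{1}{4} - \frac{\left(6 + i \sqrt{7}\right)^{2}}{2}\right) \left(-4\right) = \left(\frac{5}{4} - \frac{5 \left(6 + i \sqrt{7}\right)^{2}}{2}\right) \left(-4\right) = -5 + 10 \left(6 + i \sqrt{7}\right)^{2}$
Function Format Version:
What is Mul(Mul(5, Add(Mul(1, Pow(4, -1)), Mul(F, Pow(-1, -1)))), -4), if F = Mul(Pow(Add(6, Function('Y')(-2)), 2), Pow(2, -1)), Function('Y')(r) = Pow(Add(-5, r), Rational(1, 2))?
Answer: Add(285, Mul(120, I, Pow(7, Rational(1, 2)))) ≈ Add(285.00, Mul(317.49, I))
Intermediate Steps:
F = Mul(Rational(1, 2), Pow(Add(6, Mul(I, Pow(7, Rational(1, 2)))), 2)) (F = Mul(Pow(Add(6, Pow(Add(-5, -2), Rational(1, 2))), 2), Pow(2, -1)) = Mul(Pow(Add(6, Pow(-7, Rational(1, 2))), 2), Rational(1, 2)) = Mul(Pow(Add(6, Mul(I, Pow(7, Rational(1, 2)))), 2), Rational(1, 2)) = Mul(Rational(1, 2), Pow(Add(6, Mul(I, Pow(7, Rational(1, 2)))), 2)) ≈ Add(14.500, Mul(15.875, I)))
Mul(Mul(5, Add(Mul(1, Pow(4, -1)), Mul(F, Pow(-1, -1)))), -4) = Mul(Mul(5, Add(Mul(1, Pow(4, -1)), Mul(Mul(Rational(1, 2), Pow(Add(6, Mul(I, Pow(7, Rational(1, 2)))), 2)), Pow(-1, -1)))), -4) = Mul(Mul(5, Add(Mul(1, Rational(1, 4)), Mul(Mul(Rational(1, 2), Pow(Add(6, Mul(I, Pow(7, Rational(1, 2)))), 2)), -1))), -4) = Mul(Mul(5, Add(Rational(1, 4), Mul(Rational(-1, 2), Pow(Add(6, Mul(I, Pow(7, Rational(1, 2)))), 2)))), -4) = Mul(Add(Rational(5, 4), Mul(Rational(-5, 2), Pow(Add(6, Mul(I, Pow(7, Rational(1, 2)))), 2))), -4) = Add(-5, Mul(10, Pow(Add(6, Mul(I, Pow(7, Rational(1, 2)))), 2)))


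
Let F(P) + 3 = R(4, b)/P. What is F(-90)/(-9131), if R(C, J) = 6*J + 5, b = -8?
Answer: 227/821790 ≈ 0.00027623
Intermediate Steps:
R(C, J) = 5 + 6*J
F(P) = -3 - 43/P (F(P) = -3 + (5 + 6*(-8))/P = -3 + (5 - 48)/P = -3 - 43/P)
F(-90)/(-9131) = (-3 - 43/(-90))/(-9131) = (-3 - 43*(-1/90))*(-1/9131) = (-3 + 43/90)*(-1/9131) = -227/90*(-1/9131) = 227/821790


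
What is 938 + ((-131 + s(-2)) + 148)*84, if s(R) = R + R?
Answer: 2030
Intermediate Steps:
s(R) = 2*R
938 + ((-131 + s(-2)) + 148)*84 = 938 + ((-131 + 2*(-2)) + 148)*84 = 938 + ((-131 - 4) + 148)*84 = 938 + (-135 + 148)*84 = 938 + 13*84 = 938 + 1092 = 2030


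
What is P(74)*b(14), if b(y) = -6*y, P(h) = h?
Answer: -6216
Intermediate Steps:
P(74)*b(14) = 74*(-6*14) = 74*(-84) = -6216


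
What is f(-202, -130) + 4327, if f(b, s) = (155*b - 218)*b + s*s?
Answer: 6389883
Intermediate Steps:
f(b, s) = s² + b*(-218 + 155*b) (f(b, s) = (-218 + 155*b)*b + s² = b*(-218 + 155*b) + s² = s² + b*(-218 + 155*b))
f(-202, -130) + 4327 = ((-130)² - 218*(-202) + 155*(-202)²) + 4327 = (16900 + 44036 + 155*40804) + 4327 = (16900 + 44036 + 6324620) + 4327 = 6385556 + 4327 = 6389883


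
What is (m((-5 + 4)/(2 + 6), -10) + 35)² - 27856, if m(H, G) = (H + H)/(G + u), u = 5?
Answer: -10650999/400 ≈ -26628.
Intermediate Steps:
m(H, G) = 2*H/(5 + G) (m(H, G) = (H + H)/(G + 5) = (2*H)/(5 + G) = 2*H/(5 + G))
(m((-5 + 4)/(2 + 6), -10) + 35)² - 27856 = (2*((-5 + 4)/(2 + 6))/(5 - 10) + 35)² - 27856 = (2*(-1/8)/(-5) + 35)² - 27856 = (2*(-1*⅛)*(-⅕) + 35)² - 27856 = (2*(-⅛)*(-⅕) + 35)² - 27856 = (1/20 + 35)² - 27856 = (701/20)² - 27856 = 491401/400 - 27856 = -10650999/400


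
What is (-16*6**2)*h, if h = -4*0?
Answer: 0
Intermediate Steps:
h = 0
(-16*6**2)*h = -16*6**2*0 = -16*36*0 = -576*0 = 0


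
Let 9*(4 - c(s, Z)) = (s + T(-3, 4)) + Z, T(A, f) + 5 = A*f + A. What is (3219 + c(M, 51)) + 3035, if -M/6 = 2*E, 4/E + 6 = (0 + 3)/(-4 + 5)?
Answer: 56275/9 ≈ 6252.8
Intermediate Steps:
T(A, f) = -5 + A + A*f (T(A, f) = -5 + (A*f + A) = -5 + (A + A*f) = -5 + A + A*f)
E = -4/3 (E = 4/(-6 + (0 + 3)/(-4 + 5)) = 4/(-6 + 3/1) = 4/(-6 + 3*1) = 4/(-6 + 3) = 4/(-3) = 4*(-⅓) = -4/3 ≈ -1.3333)
M = 16 (M = -12*(-4)/3 = -6*(-8/3) = 16)
c(s, Z) = 56/9 - Z/9 - s/9 (c(s, Z) = 4 - ((s + (-5 - 3 - 3*4)) + Z)/9 = 4 - ((s + (-5 - 3 - 12)) + Z)/9 = 4 - ((s - 20) + Z)/9 = 4 - ((-20 + s) + Z)/9 = 4 - (-20 + Z + s)/9 = 4 + (20/9 - Z/9 - s/9) = 56/9 - Z/9 - s/9)
(3219 + c(M, 51)) + 3035 = (3219 + (56/9 - ⅑*51 - ⅑*16)) + 3035 = (3219 + (56/9 - 17/3 - 16/9)) + 3035 = (3219 - 11/9) + 3035 = 28960/9 + 3035 = 56275/9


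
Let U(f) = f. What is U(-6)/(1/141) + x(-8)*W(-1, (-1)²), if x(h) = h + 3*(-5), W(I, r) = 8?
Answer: -1030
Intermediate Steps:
x(h) = -15 + h (x(h) = h - 15 = -15 + h)
U(-6)/(1/141) + x(-8)*W(-1, (-1)²) = -6/(1/141) + (-15 - 8)*8 = -6/1/141 - 23*8 = -6*141 - 184 = -846 - 184 = -1030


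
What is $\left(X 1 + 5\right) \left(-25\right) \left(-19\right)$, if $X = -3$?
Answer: $950$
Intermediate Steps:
$\left(X 1 + 5\right) \left(-25\right) \left(-19\right) = \left(\left(-3\right) 1 + 5\right) \left(-25\right) \left(-19\right) = \left(-3 + 5\right) \left(-25\right) \left(-19\right) = 2 \left(-25\right) \left(-19\right) = \left(-50\right) \left(-19\right) = 950$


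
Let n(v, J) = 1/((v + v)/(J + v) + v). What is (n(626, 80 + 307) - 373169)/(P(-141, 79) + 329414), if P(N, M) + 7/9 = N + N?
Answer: -2133970649073/1882140185590 ≈ -1.1338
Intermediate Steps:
P(N, M) = -7/9 + 2*N (P(N, M) = -7/9 + (N + N) = -7/9 + 2*N)
n(v, J) = 1/(v + 2*v/(J + v)) (n(v, J) = 1/((2*v)/(J + v) + v) = 1/(2*v/(J + v) + v) = 1/(v + 2*v/(J + v)))
(n(626, 80 + 307) - 373169)/(P(-141, 79) + 329414) = (((80 + 307) + 626)/(626*(2 + (80 + 307) + 626)) - 373169)/((-7/9 + 2*(-141)) + 329414) = ((387 + 626)/(626*(2 + 387 + 626)) - 373169)/((-7/9 - 282) + 329414) = ((1/626)*1013/1015 - 373169)/(-2545/9 + 329414) = ((1/626)*(1/1015)*1013 - 373169)/(2962181/9) = (1013/635390 - 373169)*(9/2962181) = -237107849897/635390*9/2962181 = -2133970649073/1882140185590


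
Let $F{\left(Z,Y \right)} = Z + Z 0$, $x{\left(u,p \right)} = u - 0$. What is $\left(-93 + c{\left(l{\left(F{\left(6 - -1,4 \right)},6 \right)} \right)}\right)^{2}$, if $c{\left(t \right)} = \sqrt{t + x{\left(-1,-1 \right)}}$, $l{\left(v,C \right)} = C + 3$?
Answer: $8657 - 372 \sqrt{2} \approx 8130.9$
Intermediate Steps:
$x{\left(u,p \right)} = u$ ($x{\left(u,p \right)} = u + 0 = u$)
$F{\left(Z,Y \right)} = Z$ ($F{\left(Z,Y \right)} = Z + 0 = Z$)
$l{\left(v,C \right)} = 3 + C$
$c{\left(t \right)} = \sqrt{-1 + t}$ ($c{\left(t \right)} = \sqrt{t - 1} = \sqrt{-1 + t}$)
$\left(-93 + c{\left(l{\left(F{\left(6 - -1,4 \right)},6 \right)} \right)}\right)^{2} = \left(-93 + \sqrt{-1 + \left(3 + 6\right)}\right)^{2} = \left(-93 + \sqrt{-1 + 9}\right)^{2} = \left(-93 + \sqrt{8}\right)^{2} = \left(-93 + 2 \sqrt{2}\right)^{2}$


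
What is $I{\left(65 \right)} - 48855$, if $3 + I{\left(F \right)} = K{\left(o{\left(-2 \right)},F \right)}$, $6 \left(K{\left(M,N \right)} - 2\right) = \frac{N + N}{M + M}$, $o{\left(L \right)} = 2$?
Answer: $- \frac{586207}{12} \approx -48851.0$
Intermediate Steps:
$K{\left(M,N \right)} = 2 + \frac{N}{6 M}$ ($K{\left(M,N \right)} = 2 + \frac{\left(N + N\right) \frac{1}{M + M}}{6} = 2 + \frac{2 N \frac{1}{2 M}}{6} = 2 + \frac{N \frac{1}{M}}{6} = 2 + \frac{N}{6 M}$)
$I{\left(F \right)} = -1 + \frac{F}{12}$ ($I{\left(F \right)} = -3 + \left(2 + \frac{F}{6 \cdot 2}\right) = -3 + \left(2 + \frac{1}{6} F \frac{1}{2}\right) = -3 + \left(2 + \frac{F}{12}\right) = -1 + \frac{F}{12}$)
$I{\left(65 \right)} - 48855 = \left(-1 + \frac{1}{12} \cdot 65\right) - 48855 = \left(-1 + \frac{65}{12}\right) - 48855 = \frac{53}{12} - 48855 = - \frac{586207}{12}$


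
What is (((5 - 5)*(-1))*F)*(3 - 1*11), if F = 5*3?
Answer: 0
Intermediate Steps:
F = 15
(((5 - 5)*(-1))*F)*(3 - 1*11) = (((5 - 5)*(-1))*15)*(3 - 1*11) = ((0*(-1))*15)*(3 - 11) = (0*15)*(-8) = 0*(-8) = 0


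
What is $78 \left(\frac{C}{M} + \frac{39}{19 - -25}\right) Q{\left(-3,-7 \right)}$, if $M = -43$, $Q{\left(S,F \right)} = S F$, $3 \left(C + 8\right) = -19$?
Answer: $\frac{43953}{22} \approx 1997.9$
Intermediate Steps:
$C = - \frac{43}{3}$ ($C = -8 + \frac{1}{3} \left(-19\right) = -8 - \frac{19}{3} = - \frac{43}{3} \approx -14.333$)
$Q{\left(S,F \right)} = F S$
$78 \left(\frac{C}{M} + \frac{39}{19 - -25}\right) Q{\left(-3,-7 \right)} = 78 \left(- \frac{43}{3 \left(-43\right)} + \frac{39}{19 - -25}\right) \left(\left(-7\right) \left(-3\right)\right) = 78 \left(\left(- \frac{43}{3}\right) \left(- \frac{1}{43}\right) + \frac{39}{19 + 25}\right) 21 = 78 \left(\frac{1}{3} + \frac{39}{44}\right) 21 = 78 \cdot \frac{161}{132} \cdot 21 = \frac{2093}{22} \cdot 21 = \frac{43953}{22}$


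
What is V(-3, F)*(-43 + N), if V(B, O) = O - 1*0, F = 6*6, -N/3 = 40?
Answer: -5868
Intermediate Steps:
N = -120 (N = -3*40 = -120)
F = 36
V(B, O) = O (V(B, O) = O + 0 = O)
V(-3, F)*(-43 + N) = 36*(-43 - 120) = 36*(-163) = -5868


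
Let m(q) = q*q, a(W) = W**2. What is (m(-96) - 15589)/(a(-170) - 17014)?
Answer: -6373/11886 ≈ -0.53618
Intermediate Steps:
m(q) = q**2
(m(-96) - 15589)/(a(-170) - 17014) = ((-96)**2 - 15589)/((-170)**2 - 17014) = (9216 - 15589)/(28900 - 17014) = -6373/11886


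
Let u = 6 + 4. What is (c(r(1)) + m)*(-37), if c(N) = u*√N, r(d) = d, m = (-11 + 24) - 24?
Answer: 37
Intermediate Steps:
u = 10
m = -11 (m = 13 - 24 = -11)
c(N) = 10*√N
(c(r(1)) + m)*(-37) = (10*√1 - 11)*(-37) = (10*1 - 11)*(-37) = (10 - 11)*(-37) = -1*(-37) = 37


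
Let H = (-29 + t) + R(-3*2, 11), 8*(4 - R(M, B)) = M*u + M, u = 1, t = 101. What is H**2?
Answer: 24025/4 ≈ 6006.3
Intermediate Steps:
R(M, B) = 4 - M/4 (R(M, B) = 4 - (M*1 + M)/8 = 4 - (M + M)/8 = 4 - M/4)
H = 155/2 (H = (-29 + 101) + (4 - (-3)*2/4) = 72 + (4 - 1/4*(-6)) = 72 + (4 + 3/2) = 72 + 11/2 = 155/2 ≈ 77.500)
H**2 = (155/2)**2 = 24025/4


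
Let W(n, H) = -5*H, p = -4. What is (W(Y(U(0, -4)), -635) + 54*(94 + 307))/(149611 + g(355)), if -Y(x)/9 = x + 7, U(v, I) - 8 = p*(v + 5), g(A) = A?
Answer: 24829/149966 ≈ 0.16556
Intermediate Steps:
U(v, I) = -12 - 4*v (U(v, I) = 8 - 4*(v + 5) = 8 - 4*(5 + v) = 8 + (-20 - 4*v) = -12 - 4*v)
Y(x) = -63 - 9*x (Y(x) = -9*(x + 7) = -9*(7 + x) = -63 - 9*x)
(W(Y(U(0, -4)), -635) + 54*(94 + 307))/(149611 + g(355)) = (-5*(-635) + 54*(94 + 307))/(149611 + 355) = (3175 + 54*401)/149966 = (3175 + 21654)*(1/149966) = 24829*(1/149966) = 24829/149966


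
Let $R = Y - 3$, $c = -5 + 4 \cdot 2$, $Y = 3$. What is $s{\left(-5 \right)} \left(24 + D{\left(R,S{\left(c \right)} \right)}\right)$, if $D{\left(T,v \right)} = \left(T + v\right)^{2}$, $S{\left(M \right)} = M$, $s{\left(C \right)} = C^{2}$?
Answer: $825$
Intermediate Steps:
$c = 3$ ($c = -5 + 8 = 3$)
$R = 0$ ($R = 3 - 3 = 0$)
$s{\left(-5 \right)} \left(24 + D{\left(R,S{\left(c \right)} \right)}\right) = \left(-5\right)^{2} \left(24 + \left(0 + 3\right)^{2}\right) = 25 \left(24 + 3^{2}\right) = 25 \left(24 + 9\right) = 25 \cdot 33 = 825$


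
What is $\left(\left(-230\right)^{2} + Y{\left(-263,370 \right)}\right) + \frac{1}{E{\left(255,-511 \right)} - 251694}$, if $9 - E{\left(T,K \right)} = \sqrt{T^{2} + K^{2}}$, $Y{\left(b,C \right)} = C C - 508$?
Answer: $\frac{11990704215498383}{63345013079} + \frac{\sqrt{326146}}{63345013079} \approx 1.8929 \cdot 10^{5}$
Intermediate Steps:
$Y{\left(b,C \right)} = -508 + C^{2}$ ($Y{\left(b,C \right)} = C^{2} - 508 = -508 + C^{2}$)
$E{\left(T,K \right)} = 9 - \sqrt{K^{2} + T^{2}}$ ($E{\left(T,K \right)} = 9 - \sqrt{T^{2} + K^{2}} = 9 - \sqrt{K^{2} + T^{2}}$)
$\left(\left(-230\right)^{2} + Y{\left(-263,370 \right)}\right) + \frac{1}{E{\left(255,-511 \right)} - 251694} = \left(\left(-230\right)^{2} - \left(508 - 370^{2}\right)\right) + \frac{1}{\left(9 - \sqrt{\left(-511\right)^{2} + 255^{2}}\right) - 251694} = \left(52900 + \left(-508 + 136900\right)\right) + \frac{1}{\left(9 - \sqrt{261121 + 65025}\right) - 251694} = \left(52900 + 136392\right) + \frac{1}{\left(9 - \sqrt{326146}\right) - 251694} = 189292 + \frac{1}{-251685 - \sqrt{326146}}$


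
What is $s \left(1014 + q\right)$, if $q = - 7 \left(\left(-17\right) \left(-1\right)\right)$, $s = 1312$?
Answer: $1174240$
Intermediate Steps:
$q = -119$ ($q = \left(-7\right) 17 = -119$)
$s \left(1014 + q\right) = 1312 \left(1014 - 119\right) = 1312 \cdot 895 = 1174240$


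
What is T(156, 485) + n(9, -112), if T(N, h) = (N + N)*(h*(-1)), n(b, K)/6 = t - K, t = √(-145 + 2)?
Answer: -150648 + 6*I*√143 ≈ -1.5065e+5 + 71.75*I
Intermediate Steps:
t = I*√143 (t = √(-143) = I*√143 ≈ 11.958*I)
n(b, K) = -6*K + 6*I*√143 (n(b, K) = 6*(I*√143 - K) = 6*(-K + I*√143) = -6*K + 6*I*√143)
T(N, h) = -2*N*h (T(N, h) = (2*N)*(-h) = -2*N*h)
T(156, 485) + n(9, -112) = -2*156*485 + (-6*(-112) + 6*I*√143) = -151320 + (672 + 6*I*√143) = -150648 + 6*I*√143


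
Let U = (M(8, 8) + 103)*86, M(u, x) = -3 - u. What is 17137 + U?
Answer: 25049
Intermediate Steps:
U = 7912 (U = ((-3 - 1*8) + 103)*86 = ((-3 - 8) + 103)*86 = (-11 + 103)*86 = 92*86 = 7912)
17137 + U = 17137 + 7912 = 25049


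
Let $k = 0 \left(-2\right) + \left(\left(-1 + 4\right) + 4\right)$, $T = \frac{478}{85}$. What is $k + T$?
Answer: $\frac{1073}{85} \approx 12.624$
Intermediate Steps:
$T = \frac{478}{85}$ ($T = 478 \cdot \frac{1}{85} = \frac{478}{85} \approx 5.6235$)
$k = 7$ ($k = 0 + \left(3 + 4\right) = 0 + 7 = 7$)
$k + T = 7 + \frac{478}{85} = \frac{1073}{85}$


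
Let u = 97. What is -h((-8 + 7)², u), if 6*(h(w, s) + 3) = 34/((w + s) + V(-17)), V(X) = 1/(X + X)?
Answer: 29401/9993 ≈ 2.9422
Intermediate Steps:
V(X) = 1/(2*X)
h(w, s) = -3 + 17/(3*(-1/34 + s + w)) (h(w, s) = -3 + (34/((w + s) + (½)/(-17)))/6 = -3 + (34/((s + w) + (½)*(-1/17)))/6 = -3 + (34/((s + w) - 1/34))/6 = -3 + (34/(-1/34 + s + w))/6 = -3 + 17/(3*(-1/34 + s + w)))
-h((-8 + 7)², u) = -(587 - 306*97 - 306*(-8 + 7)²)/(3*(-1 + 34*97 + 34*(-8 + 7)²)) = -(587 - 29682 - 306*(-1)²)/(3*(-1 + 3298 + 34*(-1)²)) = -(587 - 29682 - 306*1)/(3*(-1 + 3298 + 34*1)) = -(587 - 29682 - 306)/(3*(-1 + 3298 + 34)) = -(-29401)/(3*3331) = -1*(-29401/9993) = 29401/9993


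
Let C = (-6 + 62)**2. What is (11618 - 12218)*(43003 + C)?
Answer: -27683400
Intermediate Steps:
C = 3136 (C = 56**2 = 3136)
(11618 - 12218)*(43003 + C) = (11618 - 12218)*(43003 + 3136) = -600*46139 = -27683400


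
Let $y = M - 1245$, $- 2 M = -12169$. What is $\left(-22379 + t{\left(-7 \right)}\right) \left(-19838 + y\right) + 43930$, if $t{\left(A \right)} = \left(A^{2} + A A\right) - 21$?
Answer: $334540477$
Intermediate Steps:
$M = \frac{12169}{2}$ ($M = \left(- \frac{1}{2}\right) \left(-12169\right) = \frac{12169}{2} \approx 6084.5$)
$y = \frac{9679}{2}$ ($y = \frac{12169}{2} - 1245 = \frac{9679}{2} \approx 4839.5$)
$t{\left(A \right)} = -21 + 2 A^{2}$ ($t{\left(A \right)} = \left(A^{2} + A^{2}\right) - 21 = 2 A^{2} - 21 = -21 + 2 A^{2}$)
$\left(-22379 + t{\left(-7 \right)}\right) \left(-19838 + y\right) + 43930 = \left(-22379 - \left(21 - 2 \left(-7\right)^{2}\right)\right) \left(-19838 + \frac{9679}{2}\right) + 43930 = \left(-22379 + \left(-21 + 2 \cdot 49\right)\right) \left(- \frac{29997}{2}\right) + 43930 = \left(-22379 + \left(-21 + 98\right)\right) \left(- \frac{29997}{2}\right) + 43930 = \left(-22379 + 77\right) \left(- \frac{29997}{2}\right) + 43930 = \left(-22302\right) \left(- \frac{29997}{2}\right) + 43930 = 334496547 + 43930 = 334540477$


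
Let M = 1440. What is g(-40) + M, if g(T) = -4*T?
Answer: 1600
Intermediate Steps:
g(-40) + M = -4*(-40) + 1440 = 160 + 1440 = 1600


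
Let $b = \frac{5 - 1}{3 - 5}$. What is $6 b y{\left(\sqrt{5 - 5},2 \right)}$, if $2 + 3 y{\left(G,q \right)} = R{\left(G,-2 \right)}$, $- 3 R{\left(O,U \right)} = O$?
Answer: $8$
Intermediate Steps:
$b = -2$ ($b = \frac{4}{-2} = 4 \left(- \frac{1}{2}\right) = -2$)
$R{\left(O,U \right)} = - \frac{O}{3}$
$y{\left(G,q \right)} = - \frac{2}{3} - \frac{G}{9}$ ($y{\left(G,q \right)} = - \frac{2}{3} + \frac{\left(- \frac{1}{3}\right) G}{3} = - \frac{2}{3} - \frac{G}{9}$)
$6 b y{\left(\sqrt{5 - 5},2 \right)} = 6 \left(-2\right) \left(- \frac{2}{3} - \frac{\sqrt{5 - 5}}{9}\right) = - 12 \left(- \frac{2}{3} - \frac{\sqrt{0}}{9}\right) = - 12 \left(- \frac{2}{3} - 0\right) = - 12 \left(- \frac{2}{3} + 0\right) = \left(-12\right) \left(- \frac{2}{3}\right) = 8$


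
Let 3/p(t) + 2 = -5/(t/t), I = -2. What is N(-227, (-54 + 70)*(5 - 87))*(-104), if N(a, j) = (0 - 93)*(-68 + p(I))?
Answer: -4632888/7 ≈ -6.6184e+5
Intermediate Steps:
p(t) = -3/7 (p(t) = 3/(-2 - 5/(t/t)) = 3/(-2 - 5/1) = 3/(-2 - 5*1) = 3/(-2 - 5) = 3/(-7) = 3*(-⅐) = -3/7)
N(a, j) = 44547/7 (N(a, j) = (0 - 93)*(-68 - 3/7) = -93*(-479/7) = 44547/7)
N(-227, (-54 + 70)*(5 - 87))*(-104) = (44547/7)*(-104) = -4632888/7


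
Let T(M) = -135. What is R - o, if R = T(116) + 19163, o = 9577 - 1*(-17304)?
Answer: -7853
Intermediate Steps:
o = 26881 (o = 9577 + 17304 = 26881)
R = 19028 (R = -135 + 19163 = 19028)
R - o = 19028 - 1*26881 = 19028 - 26881 = -7853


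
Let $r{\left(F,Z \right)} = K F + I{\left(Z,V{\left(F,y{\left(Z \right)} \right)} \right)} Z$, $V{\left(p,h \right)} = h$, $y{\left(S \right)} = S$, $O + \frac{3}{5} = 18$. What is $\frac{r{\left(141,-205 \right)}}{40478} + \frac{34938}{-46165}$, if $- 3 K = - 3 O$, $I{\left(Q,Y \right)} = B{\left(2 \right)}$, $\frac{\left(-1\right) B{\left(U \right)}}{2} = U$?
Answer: $- \frac{1263103853}{1868666870} \approx -0.67594$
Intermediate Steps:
$O = \frac{87}{5}$ ($O = - \frac{3}{5} + 18 = \frac{87}{5} \approx 17.4$)
$B{\left(U \right)} = - 2 U$
$I{\left(Q,Y \right)} = -4$ ($I{\left(Q,Y \right)} = \left(-2\right) 2 = -4$)
$K = \frac{87}{5}$ ($K = - \frac{\left(-3\right) \frac{87}{5}}{3} = \left(- \frac{1}{3}\right) \left(- \frac{261}{5}\right) = \frac{87}{5} \approx 17.4$)
$r{\left(F,Z \right)} = - 4 Z + \frac{87 F}{5}$ ($r{\left(F,Z \right)} = \frac{87 F}{5} - 4 Z = - 4 Z + \frac{87 F}{5}$)
$\frac{r{\left(141,-205 \right)}}{40478} + \frac{34938}{-46165} = \frac{\left(-4\right) \left(-205\right) + \frac{87}{5} \cdot 141}{40478} + \frac{34938}{-46165} = \left(820 + \frac{12267}{5}\right) \frac{1}{40478} + 34938 \left(- \frac{1}{46165}\right) = \frac{16367}{5} \cdot \frac{1}{40478} - \frac{34938}{46165} = \frac{16367}{202390} - \frac{34938}{46165} = - \frac{1263103853}{1868666870}$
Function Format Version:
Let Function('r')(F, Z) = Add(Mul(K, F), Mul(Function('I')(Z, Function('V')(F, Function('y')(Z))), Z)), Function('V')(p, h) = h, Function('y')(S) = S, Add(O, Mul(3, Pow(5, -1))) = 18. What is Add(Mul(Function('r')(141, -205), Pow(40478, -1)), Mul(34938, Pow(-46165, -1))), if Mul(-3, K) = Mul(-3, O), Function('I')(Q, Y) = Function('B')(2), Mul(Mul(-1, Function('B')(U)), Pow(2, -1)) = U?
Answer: Rational(-1263103853, 1868666870) ≈ -0.67594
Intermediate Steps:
O = Rational(87, 5) (O = Add(Rational(-3, 5), 18) = Rational(87, 5) ≈ 17.400)
Function('B')(U) = Mul(-2, U)
Function('I')(Q, Y) = -4 (Function('I')(Q, Y) = Mul(-2, 2) = -4)
K = Rational(87, 5) (K = Mul(Rational(-1, 3), Mul(-3, Rational(87, 5))) = Mul(Rational(-1, 3), Rational(-261, 5)) = Rational(87, 5) ≈ 17.400)
Function('r')(F, Z) = Add(Mul(-4, Z), Mul(Rational(87, 5), F)) (Function('r')(F, Z) = Add(Mul(Rational(87, 5), F), Mul(-4, Z)) = Add(Mul(-4, Z), Mul(Rational(87, 5), F)))
Add(Mul(Function('r')(141, -205), Pow(40478, -1)), Mul(34938, Pow(-46165, -1))) = Add(Mul(Add(Mul(-4, -205), Mul(Rational(87, 5), 141)), Pow(40478, -1)), Mul(34938, Pow(-46165, -1))) = Add(Mul(Add(820, Rational(12267, 5)), Rational(1, 40478)), Mul(34938, Rational(-1, 46165))) = Add(Mul(Rational(16367, 5), Rational(1, 40478)), Rational(-34938, 46165)) = Add(Rational(16367, 202390), Rational(-34938, 46165)) = Rational(-1263103853, 1868666870)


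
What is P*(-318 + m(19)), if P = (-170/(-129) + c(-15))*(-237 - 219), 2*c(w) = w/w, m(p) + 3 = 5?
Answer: 11263504/43 ≈ 2.6194e+5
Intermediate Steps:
m(p) = 2 (m(p) = -3 + 5 = 2)
c(w) = ½ (c(w) = (w/w)/2 = (½)*1 = ½)
P = -35644/43 (P = (-170/(-129) + ½)*(-237 - 219) = (-170*(-1/129) + ½)*(-456) = (170/129 + ½)*(-456) = (469/258)*(-456) = -35644/43 ≈ -828.93)
P*(-318 + m(19)) = -35644*(-318 + 2)/43 = -35644/43*(-316) = 11263504/43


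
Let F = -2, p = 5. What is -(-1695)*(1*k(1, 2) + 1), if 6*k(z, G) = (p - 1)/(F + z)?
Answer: 565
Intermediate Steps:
k(z, G) = 2/(3*(-2 + z)) (k(z, G) = ((5 - 1)/(-2 + z))/6 = (4/(-2 + z))/6 = 2/(3*(-2 + z)))
-(-1695)*(1*k(1, 2) + 1) = -(-1695)*(1*(2/(3*(-2 + 1))) + 1) = -(-1695)*(1*((⅔)/(-1)) + 1) = -(-1695)*(1*((⅔)*(-1)) + 1) = -(-1695)*(1*(-⅔) + 1) = -(-1695)*(-⅔ + 1) = -(-1695)/3 = -15*(-113/3) = 565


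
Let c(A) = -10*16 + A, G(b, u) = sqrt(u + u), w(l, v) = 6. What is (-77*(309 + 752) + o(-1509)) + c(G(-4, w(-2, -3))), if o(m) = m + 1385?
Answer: -81981 + 2*sqrt(3) ≈ -81978.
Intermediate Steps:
G(b, u) = sqrt(2)*sqrt(u) (G(b, u) = sqrt(2*u) = sqrt(2)*sqrt(u))
o(m) = 1385 + m
c(A) = -160 + A
(-77*(309 + 752) + o(-1509)) + c(G(-4, w(-2, -3))) = (-77*(309 + 752) + (1385 - 1509)) + (-160 + sqrt(2)*sqrt(6)) = (-77*1061 - 124) + (-160 + 2*sqrt(3)) = (-81697 - 124) + (-160 + 2*sqrt(3)) = -81821 + (-160 + 2*sqrt(3)) = -81981 + 2*sqrt(3)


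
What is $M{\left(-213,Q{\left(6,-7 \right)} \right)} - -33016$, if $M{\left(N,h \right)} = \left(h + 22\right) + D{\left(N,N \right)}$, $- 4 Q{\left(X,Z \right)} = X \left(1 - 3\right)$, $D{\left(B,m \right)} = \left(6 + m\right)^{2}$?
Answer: $75890$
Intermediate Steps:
$Q{\left(X,Z \right)} = \frac{X}{2}$ ($Q{\left(X,Z \right)} = - \frac{X \left(1 - 3\right)}{4} = - \frac{X \left(-2\right)}{4} = - \frac{\left(-2\right) X}{4} = \frac{X}{2}$)
$M{\left(N,h \right)} = 22 + h + \left(6 + N\right)^{2}$ ($M{\left(N,h \right)} = \left(h + 22\right) + \left(6 + N\right)^{2} = \left(22 + h\right) + \left(6 + N\right)^{2} = 22 + h + \left(6 + N\right)^{2}$)
$M{\left(-213,Q{\left(6,-7 \right)} \right)} - -33016 = \left(22 + \frac{1}{2} \cdot 6 + \left(6 - 213\right)^{2}\right) - -33016 = \left(22 + 3 + \left(-207\right)^{2}\right) + 33016 = \left(22 + 3 + 42849\right) + 33016 = 42874 + 33016 = 75890$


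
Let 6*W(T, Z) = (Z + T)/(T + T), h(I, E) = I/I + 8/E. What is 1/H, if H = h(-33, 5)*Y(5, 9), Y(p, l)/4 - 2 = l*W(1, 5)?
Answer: 5/338 ≈ 0.014793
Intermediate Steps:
h(I, E) = 1 + 8/E
W(T, Z) = (T + Z)/(12*T) (W(T, Z) = ((Z + T)/(T + T))/6 = ((T + Z)/((2*T)))/6 = ((T + Z)*(1/(2*T)))/6 = ((T + Z)/(2*T))/6 = (T + Z)/(12*T))
Y(p, l) = 8 + 2*l (Y(p, l) = 8 + 4*(l*((1/12)*(1 + 5)/1)) = 8 + 4*(l*((1/12)*1*6)) = 8 + 4*(l*(½)) = 8 + 4*(l/2) = 8 + 2*l)
H = 338/5 (H = ((8 + 5)/5)*(8 + 2*9) = ((⅕)*13)*(8 + 18) = (13/5)*26 = 338/5 ≈ 67.600)
1/H = 1/(338/5) = 5/338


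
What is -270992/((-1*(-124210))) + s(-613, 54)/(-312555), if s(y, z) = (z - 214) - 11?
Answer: -564524431/258816377 ≈ -2.1812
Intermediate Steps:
s(y, z) = -225 + z (s(y, z) = (-214 + z) - 11 = -225 + z)
-270992/((-1*(-124210))) + s(-613, 54)/(-312555) = -270992/((-1*(-124210))) + (-225 + 54)/(-312555) = -270992/124210 - 171*(-1/312555) = -270992*1/124210 + 57/104185 = -135496/62105 + 57/104185 = -564524431/258816377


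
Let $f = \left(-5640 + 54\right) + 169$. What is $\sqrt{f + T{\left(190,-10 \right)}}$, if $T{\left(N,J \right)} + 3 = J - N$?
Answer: $2 i \sqrt{1405} \approx 74.967 i$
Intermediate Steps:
$T{\left(N,J \right)} = -3 + J - N$ ($T{\left(N,J \right)} = -3 + \left(J - N\right) = -3 + J - N$)
$f = -5417$ ($f = -5586 + 169 = -5417$)
$\sqrt{f + T{\left(190,-10 \right)}} = \sqrt{-5417 - 203} = \sqrt{-5620} = 2 i \sqrt{1405}$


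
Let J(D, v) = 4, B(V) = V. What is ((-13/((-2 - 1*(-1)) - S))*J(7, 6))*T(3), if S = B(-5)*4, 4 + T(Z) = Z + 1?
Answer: 0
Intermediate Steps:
T(Z) = -3 + Z (T(Z) = -4 + (Z + 1) = -4 + (1 + Z) = -3 + Z)
S = -20 (S = -5*4 = -20)
((-13/((-2 - 1*(-1)) - S))*J(7, 6))*T(3) = (-13/((-2 - 1*(-1)) - 1*(-20))*4)*(-3 + 3) = (-13/((-2 + 1) + 20)*4)*0 = (-13/(-1 + 20)*4)*0 = (-13/19*4)*0 = (-13*1/19*4)*0 = -13/19*4*0 = -52/19*0 = 0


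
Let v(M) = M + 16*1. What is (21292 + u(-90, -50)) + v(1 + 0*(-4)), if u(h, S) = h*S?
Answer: 25809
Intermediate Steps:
u(h, S) = S*h
v(M) = 16 + M (v(M) = M + 16 = 16 + M)
(21292 + u(-90, -50)) + v(1 + 0*(-4)) = (21292 - 50*(-90)) + (16 + (1 + 0*(-4))) = (21292 + 4500) + (16 + (1 + 0)) = 25792 + (16 + 1) = 25792 + 17 = 25809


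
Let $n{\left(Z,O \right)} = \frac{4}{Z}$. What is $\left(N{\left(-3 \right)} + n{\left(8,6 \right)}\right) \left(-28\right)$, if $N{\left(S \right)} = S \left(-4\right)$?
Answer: $-350$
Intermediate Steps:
$N{\left(S \right)} = - 4 S$
$\left(N{\left(-3 \right)} + n{\left(8,6 \right)}\right) \left(-28\right) = \left(\left(-4\right) \left(-3\right) + \frac{4}{8}\right) \left(-28\right) = \left(12 + 4 \cdot \frac{1}{8}\right) \left(-28\right) = \left(12 + \frac{1}{2}\right) \left(-28\right) = \frac{25}{2} \left(-28\right) = -350$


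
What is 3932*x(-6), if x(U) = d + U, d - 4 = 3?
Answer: 3932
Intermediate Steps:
d = 7 (d = 4 + 3 = 7)
x(U) = 7 + U
3932*x(-6) = 3932*(7 - 6) = 3932*1 = 3932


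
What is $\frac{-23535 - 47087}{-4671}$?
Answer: $\frac{70622}{4671} \approx 15.119$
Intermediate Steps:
$\frac{-23535 - 47087}{-4671} = \left(-70622\right) \left(- \frac{1}{4671}\right) = \frac{70622}{4671}$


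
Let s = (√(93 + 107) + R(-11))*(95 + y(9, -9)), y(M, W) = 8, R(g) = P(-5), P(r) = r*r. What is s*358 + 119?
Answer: 921969 + 368740*√2 ≈ 1.4434e+6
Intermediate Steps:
P(r) = r²
R(g) = 25 (R(g) = (-5)² = 25)
s = 2575 + 1030*√2 (s = (√(93 + 107) + 25)*(95 + 8) = (√200 + 25)*103 = (10*√2 + 25)*103 = (25 + 10*√2)*103 = 2575 + 1030*√2 ≈ 4031.6)
s*358 + 119 = (2575 + 1030*√2)*358 + 119 = (921850 + 368740*√2) + 119 = 921969 + 368740*√2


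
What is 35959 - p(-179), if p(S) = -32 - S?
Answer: 35812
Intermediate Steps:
35959 - p(-179) = 35959 - (-32 - 1*(-179)) = 35959 - (-32 + 179) = 35959 - 1*147 = 35959 - 147 = 35812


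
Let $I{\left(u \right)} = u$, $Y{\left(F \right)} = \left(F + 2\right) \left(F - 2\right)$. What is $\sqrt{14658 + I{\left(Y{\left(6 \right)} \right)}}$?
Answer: $\sqrt{14690} \approx 121.2$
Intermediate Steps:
$Y{\left(F \right)} = \left(-2 + F\right) \left(2 + F\right)$ ($Y{\left(F \right)} = \left(2 + F\right) \left(-2 + F\right) = \left(-2 + F\right) \left(2 + F\right)$)
$\sqrt{14658 + I{\left(Y{\left(6 \right)} \right)}} = \sqrt{14658 - \left(4 - 6^{2}\right)} = \sqrt{14658 + \left(-4 + 36\right)} = \sqrt{14658 + 32} = \sqrt{14690}$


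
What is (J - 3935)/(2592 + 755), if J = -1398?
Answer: -5333/3347 ≈ -1.5934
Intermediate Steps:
(J - 3935)/(2592 + 755) = (-1398 - 3935)/(2592 + 755) = -5333/3347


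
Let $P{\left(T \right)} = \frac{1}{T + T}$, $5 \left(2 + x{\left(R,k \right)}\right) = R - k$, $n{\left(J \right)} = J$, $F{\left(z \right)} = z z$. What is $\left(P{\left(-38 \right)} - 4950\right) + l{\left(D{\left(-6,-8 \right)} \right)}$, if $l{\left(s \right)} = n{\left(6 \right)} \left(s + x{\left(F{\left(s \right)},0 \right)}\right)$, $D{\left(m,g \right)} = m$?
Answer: $- \frac{1882829}{380} \approx -4954.8$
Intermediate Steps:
$F{\left(z \right)} = z^{2}$
$x{\left(R,k \right)} = -2 - \frac{k}{5} + \frac{R}{5}$ ($x{\left(R,k \right)} = -2 + \frac{R - k}{5} = -2 + \left(- \frac{k}{5} + \frac{R}{5}\right) = -2 - \frac{k}{5} + \frac{R}{5}$)
$P{\left(T \right)} = \frac{1}{2 T}$
$l{\left(s \right)} = -12 + 6 s + \frac{6 s^{2}}{5}$ ($l{\left(s \right)} = 6 \left(s - \left(2 - \frac{s^{2}}{5}\right)\right) = 6 \left(s + \left(-2 + 0 + \frac{s^{2}}{5}\right)\right) = 6 \left(s + \left(-2 + \frac{s^{2}}{5}\right)\right) = 6 \left(-2 + s + \frac{s^{2}}{5}\right) = -12 + 6 s + \frac{6 s^{2}}{5}$)
$\left(P{\left(-38 \right)} - 4950\right) + l{\left(D{\left(-6,-8 \right)} \right)} = \left(\frac{1}{2 \left(-38\right)} - 4950\right) + \left(-12 + 6 \left(-6\right) + \frac{6 \left(-6\right)^{2}}{5}\right) = \left(\frac{1}{2} \left(- \frac{1}{38}\right) - 4950\right) - \frac{24}{5} = \left(- \frac{1}{76} - 4950\right) - \frac{24}{5} = - \frac{376201}{76} - \frac{24}{5} = - \frac{1882829}{380}$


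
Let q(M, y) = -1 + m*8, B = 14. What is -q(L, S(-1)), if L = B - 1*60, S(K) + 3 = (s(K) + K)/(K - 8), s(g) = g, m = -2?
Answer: 17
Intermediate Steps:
S(K) = -3 + 2*K/(-8 + K) (S(K) = -3 + (K + K)/(K - 8) = -3 + (2*K)/(-8 + K) = -3 + 2*K/(-8 + K))
L = -46 (L = 14 - 1*60 = 14 - 60 = -46)
q(M, y) = -17 (q(M, y) = -1 - 2*8 = -1 - 16 = -17)
-q(L, S(-1)) = -1*(-17) = 17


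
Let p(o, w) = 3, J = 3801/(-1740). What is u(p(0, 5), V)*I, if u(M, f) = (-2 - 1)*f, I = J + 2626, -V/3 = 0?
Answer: 0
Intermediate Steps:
V = 0 (V = -3*0 = 0)
J = -1267/580 (J = 3801*(-1/1740) = -1267/580 ≈ -2.1845)
I = 1521813/580 (I = -1267/580 + 2626 = 1521813/580 ≈ 2623.8)
u(M, f) = -3*f
u(p(0, 5), V)*I = -3*0*(1521813/580) = 0*(1521813/580) = 0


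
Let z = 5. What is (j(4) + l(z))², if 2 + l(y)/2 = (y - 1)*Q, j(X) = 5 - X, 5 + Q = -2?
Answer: 3481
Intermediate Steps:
Q = -7 (Q = -5 - 2 = -7)
l(y) = 10 - 14*y (l(y) = -4 + 2*((y - 1)*(-7)) = -4 + 2*((-1 + y)*(-7)) = -4 + 2*(7 - 7*y) = -4 + (14 - 14*y) = 10 - 14*y)
(j(4) + l(z))² = ((5 - 1*4) + (10 - 14*5))² = ((5 - 4) + (10 - 70))² = (1 - 60)² = (-59)² = 3481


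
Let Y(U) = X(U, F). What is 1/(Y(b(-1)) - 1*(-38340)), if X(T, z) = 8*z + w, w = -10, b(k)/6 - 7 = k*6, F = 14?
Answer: 1/38442 ≈ 2.6013e-5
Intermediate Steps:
b(k) = 42 + 36*k (b(k) = 42 + 6*(k*6) = 42 + 6*(6*k) = 42 + 36*k)
X(T, z) = -10 + 8*z (X(T, z) = 8*z - 10 = -10 + 8*z)
Y(U) = 102 (Y(U) = -10 + 8*14 = -10 + 112 = 102)
1/(Y(b(-1)) - 1*(-38340)) = 1/(102 - 1*(-38340)) = 1/(102 + 38340) = 1/38442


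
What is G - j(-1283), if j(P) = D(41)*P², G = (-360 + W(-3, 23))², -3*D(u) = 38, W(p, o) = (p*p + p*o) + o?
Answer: 63024209/3 ≈ 2.1008e+7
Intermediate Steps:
W(p, o) = o + p² + o*p (W(p, o) = (p² + o*p) + o = o + p² + o*p)
D(u) = -38/3 (D(u) = -⅓*38 = -38/3)
G = 157609 (G = (-360 + (23 + (-3)² + 23*(-3)))² = (-360 + (23 + 9 - 69))² = (-360 - 37)² = (-397)² = 157609)
j(P) = -38*P²/3
G - j(-1283) = 157609 - (-38)*(-1283)²/3 = 157609 - (-38)*1646089/3 = 157609 - 1*(-62551382/3) = 157609 + 62551382/3 = 63024209/3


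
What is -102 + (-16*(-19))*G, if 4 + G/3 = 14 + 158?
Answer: 153114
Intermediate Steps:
G = 504 (G = -12 + 3*(14 + 158) = -12 + 3*172 = -12 + 516 = 504)
-102 + (-16*(-19))*G = -102 - 16*(-19)*504 = -102 + 304*504 = -102 + 153216 = 153114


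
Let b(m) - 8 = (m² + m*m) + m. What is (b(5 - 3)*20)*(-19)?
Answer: -6840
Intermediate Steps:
b(m) = 8 + m + 2*m² (b(m) = 8 + ((m² + m*m) + m) = 8 + ((m² + m²) + m) = 8 + (2*m² + m) = 8 + (m + 2*m²) = 8 + m + 2*m²)
(b(5 - 3)*20)*(-19) = ((8 + (5 - 3) + 2*(5 - 3)²)*20)*(-19) = ((8 + 2 + 2*2²)*20)*(-19) = ((8 + 2 + 2*4)*20)*(-19) = ((8 + 2 + 8)*20)*(-19) = (18*20)*(-19) = 360*(-19) = -6840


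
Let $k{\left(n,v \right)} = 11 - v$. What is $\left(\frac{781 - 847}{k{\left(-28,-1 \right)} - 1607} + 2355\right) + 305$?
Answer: $\frac{385706}{145} \approx 2660.0$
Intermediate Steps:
$\left(\frac{781 - 847}{k{\left(-28,-1 \right)} - 1607} + 2355\right) + 305 = \left(\frac{781 - 847}{\left(11 - -1\right) - 1607} + 2355\right) + 305 = \left(- \frac{66}{\left(11 + 1\right) - 1607} + 2355\right) + 305 = \left(- \frac{66}{12 - 1607} + 2355\right) + 305 = \left(- \frac{66}{-1595} + 2355\right) + 305 = \left(\left(-66\right) \left(- \frac{1}{1595}\right) + 2355\right) + 305 = \left(\frac{6}{145} + 2355\right) + 305 = \frac{341481}{145} + 305 = \frac{385706}{145}$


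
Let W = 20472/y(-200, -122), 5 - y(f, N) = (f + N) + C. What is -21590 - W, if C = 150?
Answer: -1280634/59 ≈ -21706.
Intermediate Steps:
y(f, N) = -145 - N - f (y(f, N) = 5 - ((f + N) + 150) = 5 - ((N + f) + 150) = 5 - (150 + N + f) = 5 + (-150 - N - f) = -145 - N - f)
W = 6824/59 (W = 20472/(-145 - 1*(-122) - 1*(-200)) = 20472/(-145 + 122 + 200) = 20472/177 = 20472*(1/177) = 6824/59 ≈ 115.66)
-21590 - W = -21590 - 1*6824/59 = -21590 - 6824/59 = -1280634/59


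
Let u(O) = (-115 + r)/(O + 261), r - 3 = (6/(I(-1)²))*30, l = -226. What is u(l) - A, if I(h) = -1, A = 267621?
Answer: -9366667/35 ≈ -2.6762e+5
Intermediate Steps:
r = 183 (r = 3 + (6/((-1)²))*30 = 3 + (6/1)*30 = 3 + (6*1)*30 = 3 + 6*30 = 3 + 180 = 183)
u(O) = 68/(261 + O) (u(O) = (-115 + 183)/(O + 261) = 68/(261 + O))
u(l) - A = 68/(261 - 226) - 1*267621 = 68/35 - 267621 = -9366667/35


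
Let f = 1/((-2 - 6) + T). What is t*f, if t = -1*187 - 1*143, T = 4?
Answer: 165/2 ≈ 82.500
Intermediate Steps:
f = -¼ (f = 1/((-2 - 6) + 4) = 1/(-8 + 4) = 1/(-4) = -¼ ≈ -0.25000)
t = -330 (t = -187 - 143 = -330)
t*f = -330*(-¼) = 165/2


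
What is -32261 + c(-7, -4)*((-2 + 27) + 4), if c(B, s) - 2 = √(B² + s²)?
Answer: -32203 + 29*√65 ≈ -31969.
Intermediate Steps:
c(B, s) = 2 + √(B² + s²)
-32261 + c(-7, -4)*((-2 + 27) + 4) = -32261 + (2 + √((-7)² + (-4)²))*((-2 + 27) + 4) = -32261 + (2 + √(49 + 16))*(25 + 4) = -32261 + (2 + √65)*29 = -32261 + (58 + 29*√65) = -32203 + 29*√65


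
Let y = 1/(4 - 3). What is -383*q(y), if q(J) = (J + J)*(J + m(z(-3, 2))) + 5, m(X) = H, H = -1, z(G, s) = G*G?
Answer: -1915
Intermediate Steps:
z(G, s) = G**2
m(X) = -1
y = 1 (y = 1/1 = 1)
q(J) = 5 + 2*J*(-1 + J) (q(J) = (J + J)*(J - 1) + 5 = (2*J)*(-1 + J) + 5 = 2*J*(-1 + J) + 5 = 5 + 2*J*(-1 + J))
-383*q(y) = -383*(5 - 2*1 + 2*1**2) = -383*(5 - 2 + 2*1) = -383*(5 - 2 + 2) = -383*5 = -1915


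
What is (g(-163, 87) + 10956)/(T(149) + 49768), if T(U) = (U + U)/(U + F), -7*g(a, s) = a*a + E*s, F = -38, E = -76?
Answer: 899655/5524546 ≈ 0.16285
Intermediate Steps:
g(a, s) = -a**2/7 + 76*s/7 (g(a, s) = -(a*a - 76*s)/7 = -(a**2 - 76*s)/7 = -a**2/7 + 76*s/7)
T(U) = 2*U/(-38 + U) (T(U) = (U + U)/(U - 38) = (2*U)/(-38 + U) = 2*U/(-38 + U))
(g(-163, 87) + 10956)/(T(149) + 49768) = ((-1/7*(-163)**2 + (76/7)*87) + 10956)/(2*149/(-38 + 149) + 49768) = ((-1/7*26569 + 6612/7) + 10956)/(2*149/111 + 49768) = ((-26569/7 + 6612/7) + 10956)/(2*149*(1/111) + 49768) = (-2851 + 10956)/(298/111 + 49768) = 8105/(5524546/111) = 8105*(111/5524546) = 899655/5524546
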